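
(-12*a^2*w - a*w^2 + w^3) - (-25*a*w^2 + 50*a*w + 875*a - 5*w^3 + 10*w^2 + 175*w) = -12*a^2*w + 24*a*w^2 - 50*a*w - 875*a + 6*w^3 - 10*w^2 - 175*w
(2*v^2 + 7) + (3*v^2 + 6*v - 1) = 5*v^2 + 6*v + 6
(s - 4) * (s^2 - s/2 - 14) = s^3 - 9*s^2/2 - 12*s + 56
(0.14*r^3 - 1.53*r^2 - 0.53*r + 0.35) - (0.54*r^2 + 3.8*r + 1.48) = 0.14*r^3 - 2.07*r^2 - 4.33*r - 1.13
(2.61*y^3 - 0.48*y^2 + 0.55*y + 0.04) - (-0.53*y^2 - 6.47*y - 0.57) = 2.61*y^3 + 0.05*y^2 + 7.02*y + 0.61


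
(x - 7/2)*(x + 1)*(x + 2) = x^3 - x^2/2 - 17*x/2 - 7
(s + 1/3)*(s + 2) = s^2 + 7*s/3 + 2/3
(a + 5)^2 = a^2 + 10*a + 25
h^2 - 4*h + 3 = (h - 3)*(h - 1)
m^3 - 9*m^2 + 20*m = m*(m - 5)*(m - 4)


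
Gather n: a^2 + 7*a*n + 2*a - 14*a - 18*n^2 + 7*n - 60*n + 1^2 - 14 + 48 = a^2 - 12*a - 18*n^2 + n*(7*a - 53) + 35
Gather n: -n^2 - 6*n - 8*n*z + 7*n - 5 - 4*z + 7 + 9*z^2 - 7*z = -n^2 + n*(1 - 8*z) + 9*z^2 - 11*z + 2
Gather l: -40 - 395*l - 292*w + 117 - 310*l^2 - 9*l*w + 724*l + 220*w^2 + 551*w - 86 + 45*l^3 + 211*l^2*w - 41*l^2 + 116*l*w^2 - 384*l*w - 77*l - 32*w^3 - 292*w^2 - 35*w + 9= 45*l^3 + l^2*(211*w - 351) + l*(116*w^2 - 393*w + 252) - 32*w^3 - 72*w^2 + 224*w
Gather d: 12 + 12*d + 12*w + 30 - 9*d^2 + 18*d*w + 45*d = -9*d^2 + d*(18*w + 57) + 12*w + 42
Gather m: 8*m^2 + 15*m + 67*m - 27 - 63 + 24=8*m^2 + 82*m - 66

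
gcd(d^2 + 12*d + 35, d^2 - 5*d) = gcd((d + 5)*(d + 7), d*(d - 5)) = 1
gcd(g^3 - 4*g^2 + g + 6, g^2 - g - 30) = 1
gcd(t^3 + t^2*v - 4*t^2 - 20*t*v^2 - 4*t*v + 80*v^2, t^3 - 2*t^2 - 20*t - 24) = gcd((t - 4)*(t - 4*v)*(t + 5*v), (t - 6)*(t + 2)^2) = 1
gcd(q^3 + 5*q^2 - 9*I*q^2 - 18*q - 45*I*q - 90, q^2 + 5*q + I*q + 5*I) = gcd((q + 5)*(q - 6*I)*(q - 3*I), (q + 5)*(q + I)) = q + 5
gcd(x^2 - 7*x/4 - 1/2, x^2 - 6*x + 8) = x - 2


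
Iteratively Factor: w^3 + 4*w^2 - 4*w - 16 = (w + 2)*(w^2 + 2*w - 8) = (w + 2)*(w + 4)*(w - 2)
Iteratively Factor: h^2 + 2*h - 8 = (h + 4)*(h - 2)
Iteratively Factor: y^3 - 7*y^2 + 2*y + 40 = (y - 4)*(y^2 - 3*y - 10) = (y - 5)*(y - 4)*(y + 2)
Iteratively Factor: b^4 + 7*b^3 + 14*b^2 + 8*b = (b + 4)*(b^3 + 3*b^2 + 2*b) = (b + 1)*(b + 4)*(b^2 + 2*b) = b*(b + 1)*(b + 4)*(b + 2)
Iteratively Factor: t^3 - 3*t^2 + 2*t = (t - 2)*(t^2 - t) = t*(t - 2)*(t - 1)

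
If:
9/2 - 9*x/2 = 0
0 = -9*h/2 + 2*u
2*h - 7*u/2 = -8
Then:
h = 64/47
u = 144/47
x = 1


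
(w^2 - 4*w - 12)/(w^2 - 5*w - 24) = (-w^2 + 4*w + 12)/(-w^2 + 5*w + 24)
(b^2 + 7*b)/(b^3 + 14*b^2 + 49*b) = 1/(b + 7)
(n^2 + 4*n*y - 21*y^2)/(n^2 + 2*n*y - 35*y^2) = (-n + 3*y)/(-n + 5*y)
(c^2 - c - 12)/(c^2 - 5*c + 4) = (c + 3)/(c - 1)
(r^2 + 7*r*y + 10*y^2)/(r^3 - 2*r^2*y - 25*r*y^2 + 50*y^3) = (r + 2*y)/(r^2 - 7*r*y + 10*y^2)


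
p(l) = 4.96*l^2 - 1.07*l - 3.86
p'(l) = 9.92*l - 1.07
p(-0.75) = -0.27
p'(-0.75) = -8.51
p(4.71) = 101.13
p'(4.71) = 45.65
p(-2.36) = 26.29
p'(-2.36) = -24.48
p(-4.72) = 111.69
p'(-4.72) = -47.89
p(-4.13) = 85.16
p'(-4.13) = -42.04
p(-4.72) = 111.69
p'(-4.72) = -47.89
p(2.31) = 20.14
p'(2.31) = 21.85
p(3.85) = 65.54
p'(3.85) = 37.12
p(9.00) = 388.27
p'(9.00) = 88.21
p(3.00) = 37.57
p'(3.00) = 28.69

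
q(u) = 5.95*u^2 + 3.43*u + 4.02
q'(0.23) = 6.17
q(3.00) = 67.86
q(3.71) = 98.64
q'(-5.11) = -57.38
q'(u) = 11.9*u + 3.43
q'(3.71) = 47.58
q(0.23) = 5.12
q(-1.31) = 9.74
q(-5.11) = 141.86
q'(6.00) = 74.83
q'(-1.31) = -12.16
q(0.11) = 4.47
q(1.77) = 28.73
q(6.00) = 238.80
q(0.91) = 12.07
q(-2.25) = 26.42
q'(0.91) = 14.26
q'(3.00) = 39.13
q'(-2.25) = -23.34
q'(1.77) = 24.49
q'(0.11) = 4.74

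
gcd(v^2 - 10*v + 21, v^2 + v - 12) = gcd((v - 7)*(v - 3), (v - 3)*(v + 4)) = v - 3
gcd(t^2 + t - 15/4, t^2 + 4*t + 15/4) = t + 5/2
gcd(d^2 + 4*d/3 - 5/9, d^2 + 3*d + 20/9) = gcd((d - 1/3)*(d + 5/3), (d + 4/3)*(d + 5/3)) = d + 5/3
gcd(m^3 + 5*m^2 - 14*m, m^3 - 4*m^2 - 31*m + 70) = m - 2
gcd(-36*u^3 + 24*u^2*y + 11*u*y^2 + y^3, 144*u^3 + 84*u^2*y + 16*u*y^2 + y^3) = 36*u^2 + 12*u*y + y^2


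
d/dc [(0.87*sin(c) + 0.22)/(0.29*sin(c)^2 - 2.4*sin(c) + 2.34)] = (-0.2523*sin(c)^2 - 0.1276*sin(c) + 2.5638)*cos(c)/(0.0841*sin(c)^4 - 1.392*sin(c)^3 + 7.1172*sin(c)^2 - 11.232*sin(c) + 5.4756)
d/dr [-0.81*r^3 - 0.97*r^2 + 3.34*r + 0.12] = -2.43*r^2 - 1.94*r + 3.34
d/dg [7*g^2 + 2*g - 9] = 14*g + 2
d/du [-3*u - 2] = -3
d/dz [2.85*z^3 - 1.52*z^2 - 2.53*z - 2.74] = 8.55*z^2 - 3.04*z - 2.53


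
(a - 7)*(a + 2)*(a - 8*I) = a^3 - 5*a^2 - 8*I*a^2 - 14*a + 40*I*a + 112*I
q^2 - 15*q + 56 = (q - 8)*(q - 7)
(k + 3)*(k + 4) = k^2 + 7*k + 12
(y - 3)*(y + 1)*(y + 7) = y^3 + 5*y^2 - 17*y - 21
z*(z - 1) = z^2 - z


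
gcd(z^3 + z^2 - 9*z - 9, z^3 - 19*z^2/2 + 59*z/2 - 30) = z - 3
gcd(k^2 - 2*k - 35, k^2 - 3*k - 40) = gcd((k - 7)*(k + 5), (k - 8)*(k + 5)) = k + 5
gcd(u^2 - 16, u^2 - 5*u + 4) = u - 4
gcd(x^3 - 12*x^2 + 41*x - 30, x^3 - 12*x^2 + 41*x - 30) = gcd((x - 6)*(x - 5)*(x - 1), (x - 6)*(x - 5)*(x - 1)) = x^3 - 12*x^2 + 41*x - 30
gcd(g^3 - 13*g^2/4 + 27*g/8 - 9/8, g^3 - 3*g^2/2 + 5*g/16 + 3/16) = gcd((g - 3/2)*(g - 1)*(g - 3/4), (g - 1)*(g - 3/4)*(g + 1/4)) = g^2 - 7*g/4 + 3/4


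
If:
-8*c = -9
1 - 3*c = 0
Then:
No Solution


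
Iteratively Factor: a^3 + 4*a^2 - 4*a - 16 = (a - 2)*(a^2 + 6*a + 8) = (a - 2)*(a + 2)*(a + 4)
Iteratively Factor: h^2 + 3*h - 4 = (h - 1)*(h + 4)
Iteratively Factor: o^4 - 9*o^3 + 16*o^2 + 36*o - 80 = (o - 2)*(o^3 - 7*o^2 + 2*o + 40) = (o - 2)*(o + 2)*(o^2 - 9*o + 20) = (o - 5)*(o - 2)*(o + 2)*(o - 4)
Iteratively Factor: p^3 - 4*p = (p)*(p^2 - 4) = p*(p - 2)*(p + 2)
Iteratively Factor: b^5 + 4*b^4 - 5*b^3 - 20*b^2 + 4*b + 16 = (b + 1)*(b^4 + 3*b^3 - 8*b^2 - 12*b + 16) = (b - 1)*(b + 1)*(b^3 + 4*b^2 - 4*b - 16) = (b - 1)*(b + 1)*(b + 2)*(b^2 + 2*b - 8) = (b - 1)*(b + 1)*(b + 2)*(b + 4)*(b - 2)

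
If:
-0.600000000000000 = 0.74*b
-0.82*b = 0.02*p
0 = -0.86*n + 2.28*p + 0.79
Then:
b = -0.81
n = 89.05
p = 33.24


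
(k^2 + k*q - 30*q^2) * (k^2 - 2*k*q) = k^4 - k^3*q - 32*k^2*q^2 + 60*k*q^3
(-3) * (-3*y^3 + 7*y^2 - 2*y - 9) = 9*y^3 - 21*y^2 + 6*y + 27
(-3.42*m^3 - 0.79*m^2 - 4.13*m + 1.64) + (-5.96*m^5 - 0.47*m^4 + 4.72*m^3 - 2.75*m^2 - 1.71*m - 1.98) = -5.96*m^5 - 0.47*m^4 + 1.3*m^3 - 3.54*m^2 - 5.84*m - 0.34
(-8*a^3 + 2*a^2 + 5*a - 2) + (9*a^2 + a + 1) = -8*a^3 + 11*a^2 + 6*a - 1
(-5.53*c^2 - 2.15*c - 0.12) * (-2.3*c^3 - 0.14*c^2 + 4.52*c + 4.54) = 12.719*c^5 + 5.7192*c^4 - 24.4186*c^3 - 34.8074*c^2 - 10.3034*c - 0.5448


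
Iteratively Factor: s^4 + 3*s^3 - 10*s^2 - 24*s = (s + 4)*(s^3 - s^2 - 6*s) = s*(s + 4)*(s^2 - s - 6) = s*(s + 2)*(s + 4)*(s - 3)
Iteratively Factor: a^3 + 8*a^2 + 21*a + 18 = (a + 2)*(a^2 + 6*a + 9) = (a + 2)*(a + 3)*(a + 3)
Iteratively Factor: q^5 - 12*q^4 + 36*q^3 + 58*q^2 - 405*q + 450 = (q - 2)*(q^4 - 10*q^3 + 16*q^2 + 90*q - 225) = (q - 3)*(q - 2)*(q^3 - 7*q^2 - 5*q + 75) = (q - 3)*(q - 2)*(q + 3)*(q^2 - 10*q + 25) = (q - 5)*(q - 3)*(q - 2)*(q + 3)*(q - 5)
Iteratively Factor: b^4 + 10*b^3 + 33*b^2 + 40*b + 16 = (b + 1)*(b^3 + 9*b^2 + 24*b + 16) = (b + 1)*(b + 4)*(b^2 + 5*b + 4) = (b + 1)*(b + 4)^2*(b + 1)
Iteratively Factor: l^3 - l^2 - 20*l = (l)*(l^2 - l - 20) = l*(l + 4)*(l - 5)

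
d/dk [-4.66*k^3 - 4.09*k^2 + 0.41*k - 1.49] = -13.98*k^2 - 8.18*k + 0.41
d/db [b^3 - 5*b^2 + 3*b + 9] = 3*b^2 - 10*b + 3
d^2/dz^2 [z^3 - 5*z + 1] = 6*z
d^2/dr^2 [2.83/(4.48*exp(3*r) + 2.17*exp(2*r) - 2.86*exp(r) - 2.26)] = ((-114.1056*exp(2*r) - 24.5644*exp(r) + 8.0938)*(4.48*exp(3*r) + 2.17*exp(2*r) - 2.86*exp(r) - 2.26) + 2.83*(13.44*exp(2*r) + 4.34*exp(r) - 2.86)*(26.88*exp(2*r) + 8.68*exp(r) - 5.72)*exp(r))*exp(r)/(4.48*exp(3*r) + 2.17*exp(2*r) - 2.86*exp(r) - 2.26)^3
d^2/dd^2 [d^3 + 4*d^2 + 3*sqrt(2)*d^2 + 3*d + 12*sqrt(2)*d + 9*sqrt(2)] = 6*d + 8 + 6*sqrt(2)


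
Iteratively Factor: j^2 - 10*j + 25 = (j - 5)*(j - 5)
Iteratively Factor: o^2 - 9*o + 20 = (o - 4)*(o - 5)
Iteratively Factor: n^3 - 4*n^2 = (n)*(n^2 - 4*n) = n*(n - 4)*(n)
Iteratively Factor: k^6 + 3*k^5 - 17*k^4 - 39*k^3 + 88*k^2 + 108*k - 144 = (k + 4)*(k^5 - k^4 - 13*k^3 + 13*k^2 + 36*k - 36) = (k - 1)*(k + 4)*(k^4 - 13*k^2 + 36) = (k - 1)*(k + 2)*(k + 4)*(k^3 - 2*k^2 - 9*k + 18) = (k - 3)*(k - 1)*(k + 2)*(k + 4)*(k^2 + k - 6) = (k - 3)*(k - 2)*(k - 1)*(k + 2)*(k + 4)*(k + 3)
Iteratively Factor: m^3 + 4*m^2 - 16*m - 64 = (m + 4)*(m^2 - 16) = (m + 4)^2*(m - 4)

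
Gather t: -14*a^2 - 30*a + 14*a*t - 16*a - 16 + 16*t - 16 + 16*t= -14*a^2 - 46*a + t*(14*a + 32) - 32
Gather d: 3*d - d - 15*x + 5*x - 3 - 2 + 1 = 2*d - 10*x - 4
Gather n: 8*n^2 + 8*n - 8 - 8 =8*n^2 + 8*n - 16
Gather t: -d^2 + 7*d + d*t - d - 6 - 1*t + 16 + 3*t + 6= -d^2 + 6*d + t*(d + 2) + 16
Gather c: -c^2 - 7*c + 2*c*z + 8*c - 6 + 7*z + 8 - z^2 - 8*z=-c^2 + c*(2*z + 1) - z^2 - z + 2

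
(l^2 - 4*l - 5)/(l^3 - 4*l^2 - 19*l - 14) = (l - 5)/(l^2 - 5*l - 14)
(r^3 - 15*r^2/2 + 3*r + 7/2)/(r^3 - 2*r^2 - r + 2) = (r^2 - 13*r/2 - 7/2)/(r^2 - r - 2)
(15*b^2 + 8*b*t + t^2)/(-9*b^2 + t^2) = (5*b + t)/(-3*b + t)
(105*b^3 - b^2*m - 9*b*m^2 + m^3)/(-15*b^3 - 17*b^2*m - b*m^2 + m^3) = (-7*b + m)/(b + m)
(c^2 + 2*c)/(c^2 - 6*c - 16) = c/(c - 8)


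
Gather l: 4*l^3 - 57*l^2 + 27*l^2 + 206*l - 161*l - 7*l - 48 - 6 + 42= 4*l^3 - 30*l^2 + 38*l - 12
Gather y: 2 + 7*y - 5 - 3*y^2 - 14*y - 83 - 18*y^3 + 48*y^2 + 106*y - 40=-18*y^3 + 45*y^2 + 99*y - 126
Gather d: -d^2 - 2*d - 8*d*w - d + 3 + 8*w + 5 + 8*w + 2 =-d^2 + d*(-8*w - 3) + 16*w + 10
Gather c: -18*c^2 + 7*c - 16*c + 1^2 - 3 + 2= -18*c^2 - 9*c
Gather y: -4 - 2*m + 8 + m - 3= 1 - m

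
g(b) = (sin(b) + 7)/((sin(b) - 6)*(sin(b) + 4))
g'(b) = cos(b)/((sin(b) - 6)*(sin(b) + 4)) - (sin(b) + 7)*cos(b)/((sin(b) - 6)*(sin(b) + 4)^2) - (sin(b) + 7)*cos(b)/((sin(b) - 6)^2*(sin(b) + 4)) = (-14*sin(b) + cos(b)^2 - 11)*cos(b)/((sin(b) - 6)^2*(sin(b) + 4)^2)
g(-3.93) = -0.31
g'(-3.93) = 0.02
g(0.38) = -0.30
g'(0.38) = -0.02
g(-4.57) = -0.32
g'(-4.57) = 0.01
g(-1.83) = -0.29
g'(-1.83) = -0.00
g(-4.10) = -0.31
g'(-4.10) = 0.02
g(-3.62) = -0.30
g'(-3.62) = 0.02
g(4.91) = -0.29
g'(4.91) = 0.00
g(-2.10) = -0.29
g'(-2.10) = -0.00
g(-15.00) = -0.29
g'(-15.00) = 0.00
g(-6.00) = -0.30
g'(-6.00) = -0.02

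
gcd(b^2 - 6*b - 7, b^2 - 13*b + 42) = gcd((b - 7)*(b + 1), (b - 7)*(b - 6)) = b - 7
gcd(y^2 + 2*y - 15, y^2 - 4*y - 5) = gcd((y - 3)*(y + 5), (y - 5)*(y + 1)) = 1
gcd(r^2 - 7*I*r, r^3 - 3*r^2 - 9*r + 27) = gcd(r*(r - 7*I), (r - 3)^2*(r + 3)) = 1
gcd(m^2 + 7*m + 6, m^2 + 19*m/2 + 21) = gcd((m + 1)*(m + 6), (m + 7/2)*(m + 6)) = m + 6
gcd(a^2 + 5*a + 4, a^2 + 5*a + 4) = a^2 + 5*a + 4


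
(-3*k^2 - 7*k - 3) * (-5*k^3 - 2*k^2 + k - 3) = 15*k^5 + 41*k^4 + 26*k^3 + 8*k^2 + 18*k + 9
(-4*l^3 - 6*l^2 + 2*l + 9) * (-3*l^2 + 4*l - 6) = 12*l^5 + 2*l^4 - 6*l^3 + 17*l^2 + 24*l - 54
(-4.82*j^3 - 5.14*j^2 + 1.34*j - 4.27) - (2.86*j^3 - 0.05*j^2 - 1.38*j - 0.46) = -7.68*j^3 - 5.09*j^2 + 2.72*j - 3.81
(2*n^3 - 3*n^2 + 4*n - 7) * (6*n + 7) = 12*n^4 - 4*n^3 + 3*n^2 - 14*n - 49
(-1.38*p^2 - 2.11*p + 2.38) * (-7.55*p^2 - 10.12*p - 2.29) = 10.419*p^4 + 29.8961*p^3 + 6.5444*p^2 - 19.2537*p - 5.4502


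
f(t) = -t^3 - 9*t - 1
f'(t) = -3*t^2 - 9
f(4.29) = -118.56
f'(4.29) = -64.21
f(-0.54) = 4.02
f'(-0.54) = -9.87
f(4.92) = -164.38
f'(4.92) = -81.62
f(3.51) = -75.83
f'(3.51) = -45.96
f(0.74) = -8.07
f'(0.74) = -10.64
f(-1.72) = 19.57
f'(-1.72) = -17.88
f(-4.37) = 121.78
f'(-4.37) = -66.29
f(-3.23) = 61.77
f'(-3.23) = -40.30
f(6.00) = -271.00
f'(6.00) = -117.00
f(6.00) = -271.00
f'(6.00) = -117.00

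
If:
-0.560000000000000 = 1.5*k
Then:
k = -0.37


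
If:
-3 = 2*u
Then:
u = -3/2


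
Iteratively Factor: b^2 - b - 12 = (b + 3)*(b - 4)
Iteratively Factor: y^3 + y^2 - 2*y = (y - 1)*(y^2 + 2*y) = (y - 1)*(y + 2)*(y)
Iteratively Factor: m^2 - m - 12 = (m - 4)*(m + 3)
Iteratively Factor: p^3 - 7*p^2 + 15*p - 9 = (p - 3)*(p^2 - 4*p + 3) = (p - 3)*(p - 1)*(p - 3)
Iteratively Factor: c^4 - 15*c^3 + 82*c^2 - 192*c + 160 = (c - 4)*(c^3 - 11*c^2 + 38*c - 40) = (c - 5)*(c - 4)*(c^2 - 6*c + 8) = (c - 5)*(c - 4)^2*(c - 2)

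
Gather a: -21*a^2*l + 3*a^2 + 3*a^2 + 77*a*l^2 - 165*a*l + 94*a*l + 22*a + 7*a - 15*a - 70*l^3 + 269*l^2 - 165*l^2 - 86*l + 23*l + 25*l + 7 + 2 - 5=a^2*(6 - 21*l) + a*(77*l^2 - 71*l + 14) - 70*l^3 + 104*l^2 - 38*l + 4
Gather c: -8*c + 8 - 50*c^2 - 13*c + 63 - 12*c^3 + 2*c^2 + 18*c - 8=-12*c^3 - 48*c^2 - 3*c + 63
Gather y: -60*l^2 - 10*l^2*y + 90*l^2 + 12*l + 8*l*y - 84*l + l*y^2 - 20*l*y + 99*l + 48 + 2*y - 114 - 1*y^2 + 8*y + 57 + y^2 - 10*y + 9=30*l^2 + l*y^2 + 27*l + y*(-10*l^2 - 12*l)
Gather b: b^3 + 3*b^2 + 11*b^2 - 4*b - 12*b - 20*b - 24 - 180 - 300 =b^3 + 14*b^2 - 36*b - 504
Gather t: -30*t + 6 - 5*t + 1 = 7 - 35*t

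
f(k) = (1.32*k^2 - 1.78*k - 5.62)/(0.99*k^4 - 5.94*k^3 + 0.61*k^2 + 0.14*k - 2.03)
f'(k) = (2.64*k - 1.78)/(0.99*k^4 - 5.94*k^3 + 0.61*k^2 + 0.14*k - 2.03) + (1.32*k^2 - 1.78*k - 5.62)*(-3.96*k^3 + 17.82*k^2 - 1.22*k - 0.14)/(0.99*k^4 - 5.94*k^3 + 0.61*k^2 + 0.14*k - 2.03)^2 = (-2.6136*k^5 + 13.1274*k^4 + 1.1088*k^3 - 98.8778*k^2 + 1.4972*k + 4.4002)/(0.9801*k^8 - 11.7612*k^7 + 36.4914*k^6 - 6.9696*k^5 - 5.3105*k^4 + 24.2872*k^3 - 2.457*k^2 - 0.5684*k + 4.1209)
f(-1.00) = -0.47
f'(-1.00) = -2.82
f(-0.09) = 2.68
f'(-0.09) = 0.84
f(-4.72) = 0.03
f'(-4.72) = 0.01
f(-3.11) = 0.05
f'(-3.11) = 0.01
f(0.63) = 2.05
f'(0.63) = -3.47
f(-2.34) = 0.05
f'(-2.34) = 0.00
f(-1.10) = -0.26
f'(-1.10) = -1.52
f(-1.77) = 0.04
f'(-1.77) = -0.08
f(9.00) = 0.04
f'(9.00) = -0.02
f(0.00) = 2.77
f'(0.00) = 1.07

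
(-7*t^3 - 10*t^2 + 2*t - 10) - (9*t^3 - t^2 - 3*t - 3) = -16*t^3 - 9*t^2 + 5*t - 7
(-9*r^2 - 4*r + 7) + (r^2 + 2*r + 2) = -8*r^2 - 2*r + 9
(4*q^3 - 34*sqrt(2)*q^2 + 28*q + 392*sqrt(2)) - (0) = 4*q^3 - 34*sqrt(2)*q^2 + 28*q + 392*sqrt(2)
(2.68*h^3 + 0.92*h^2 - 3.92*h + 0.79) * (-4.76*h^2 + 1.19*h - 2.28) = -12.7568*h^5 - 1.19*h^4 + 13.6436*h^3 - 10.5228*h^2 + 9.8777*h - 1.8012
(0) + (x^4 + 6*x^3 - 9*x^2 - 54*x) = x^4 + 6*x^3 - 9*x^2 - 54*x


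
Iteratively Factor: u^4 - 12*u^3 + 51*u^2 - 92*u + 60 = (u - 3)*(u^3 - 9*u^2 + 24*u - 20) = (u - 3)*(u - 2)*(u^2 - 7*u + 10) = (u - 3)*(u - 2)^2*(u - 5)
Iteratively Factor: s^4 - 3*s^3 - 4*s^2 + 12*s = (s - 3)*(s^3 - 4*s) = (s - 3)*(s + 2)*(s^2 - 2*s) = (s - 3)*(s - 2)*(s + 2)*(s)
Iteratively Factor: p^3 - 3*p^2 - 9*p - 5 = (p + 1)*(p^2 - 4*p - 5) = (p - 5)*(p + 1)*(p + 1)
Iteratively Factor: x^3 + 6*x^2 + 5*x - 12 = (x + 4)*(x^2 + 2*x - 3) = (x + 3)*(x + 4)*(x - 1)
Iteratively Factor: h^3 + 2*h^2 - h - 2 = (h + 2)*(h^2 - 1) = (h - 1)*(h + 2)*(h + 1)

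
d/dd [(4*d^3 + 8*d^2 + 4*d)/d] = 8*d + 8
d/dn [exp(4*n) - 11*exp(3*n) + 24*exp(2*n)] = (4*exp(2*n) - 33*exp(n) + 48)*exp(2*n)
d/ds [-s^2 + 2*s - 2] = 2 - 2*s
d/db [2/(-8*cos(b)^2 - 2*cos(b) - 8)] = -(8*cos(b) + 1)*sin(b)/(4*cos(b)^2 + cos(b) + 4)^2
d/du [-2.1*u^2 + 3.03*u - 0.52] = 3.03 - 4.2*u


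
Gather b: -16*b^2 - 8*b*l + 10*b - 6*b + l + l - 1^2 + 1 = -16*b^2 + b*(4 - 8*l) + 2*l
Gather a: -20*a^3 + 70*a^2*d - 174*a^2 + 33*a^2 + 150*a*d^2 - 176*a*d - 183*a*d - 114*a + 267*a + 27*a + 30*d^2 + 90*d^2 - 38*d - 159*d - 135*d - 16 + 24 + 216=-20*a^3 + a^2*(70*d - 141) + a*(150*d^2 - 359*d + 180) + 120*d^2 - 332*d + 224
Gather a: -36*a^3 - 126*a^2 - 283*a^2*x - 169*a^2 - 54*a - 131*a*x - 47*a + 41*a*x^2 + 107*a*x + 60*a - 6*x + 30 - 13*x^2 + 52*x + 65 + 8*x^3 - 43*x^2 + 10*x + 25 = -36*a^3 + a^2*(-283*x - 295) + a*(41*x^2 - 24*x - 41) + 8*x^3 - 56*x^2 + 56*x + 120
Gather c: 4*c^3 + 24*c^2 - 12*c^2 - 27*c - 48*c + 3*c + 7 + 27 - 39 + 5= 4*c^3 + 12*c^2 - 72*c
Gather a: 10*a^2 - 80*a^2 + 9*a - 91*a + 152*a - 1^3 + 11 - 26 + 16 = -70*a^2 + 70*a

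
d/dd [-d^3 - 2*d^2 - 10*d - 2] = -3*d^2 - 4*d - 10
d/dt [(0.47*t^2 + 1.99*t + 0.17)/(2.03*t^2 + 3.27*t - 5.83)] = (-2.5028*t^2 - 6.1704*t - 12.1576)/(4.1209*t^4 + 13.2762*t^3 - 12.9769*t^2 - 38.1282*t + 33.9889)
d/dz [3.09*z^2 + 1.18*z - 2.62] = 6.18*z + 1.18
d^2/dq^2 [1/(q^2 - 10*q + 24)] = 2*(-q^2 + 10*q + 4*(q - 5)^2 - 24)/(q^2 - 10*q + 24)^3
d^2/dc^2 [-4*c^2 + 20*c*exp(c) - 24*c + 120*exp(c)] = 20*c*exp(c) + 160*exp(c) - 8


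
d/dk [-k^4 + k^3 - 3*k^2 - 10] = k*(-4*k^2 + 3*k - 6)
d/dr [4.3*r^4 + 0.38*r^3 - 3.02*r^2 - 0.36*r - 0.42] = 17.2*r^3 + 1.14*r^2 - 6.04*r - 0.36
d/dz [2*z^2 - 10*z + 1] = 4*z - 10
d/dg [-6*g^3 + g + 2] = 1 - 18*g^2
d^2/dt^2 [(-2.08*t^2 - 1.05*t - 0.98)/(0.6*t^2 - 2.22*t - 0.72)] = (-8.88178419700125e-16*t^4 - 6.29712*t^3 - 7.50816*t^2 + 5.11056*t - 9.306288)/(0.216*t^6 - 2.3976*t^5 + 8.09352*t^4 - 5.186808*t^3 - 9.712224*t^2 - 3.452544*t - 0.373248)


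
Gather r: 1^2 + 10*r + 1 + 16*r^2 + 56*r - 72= 16*r^2 + 66*r - 70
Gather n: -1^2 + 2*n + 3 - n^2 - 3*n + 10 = -n^2 - n + 12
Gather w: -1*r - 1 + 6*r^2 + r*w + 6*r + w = 6*r^2 + 5*r + w*(r + 1) - 1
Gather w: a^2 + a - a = a^2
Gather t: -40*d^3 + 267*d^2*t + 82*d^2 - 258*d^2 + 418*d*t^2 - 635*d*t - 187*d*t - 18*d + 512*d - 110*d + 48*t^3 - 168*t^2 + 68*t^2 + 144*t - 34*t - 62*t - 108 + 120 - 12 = -40*d^3 - 176*d^2 + 384*d + 48*t^3 + t^2*(418*d - 100) + t*(267*d^2 - 822*d + 48)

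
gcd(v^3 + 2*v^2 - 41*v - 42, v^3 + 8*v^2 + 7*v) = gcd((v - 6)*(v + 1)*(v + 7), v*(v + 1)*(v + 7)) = v^2 + 8*v + 7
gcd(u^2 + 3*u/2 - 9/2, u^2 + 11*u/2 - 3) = 1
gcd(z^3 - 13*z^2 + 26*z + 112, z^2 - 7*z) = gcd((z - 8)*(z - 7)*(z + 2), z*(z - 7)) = z - 7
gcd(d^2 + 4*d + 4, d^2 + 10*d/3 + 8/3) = d + 2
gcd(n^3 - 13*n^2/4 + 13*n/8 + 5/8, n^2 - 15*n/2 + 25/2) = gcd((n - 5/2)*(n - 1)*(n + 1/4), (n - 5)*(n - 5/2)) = n - 5/2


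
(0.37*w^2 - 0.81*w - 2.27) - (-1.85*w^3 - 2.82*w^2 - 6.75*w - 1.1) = 1.85*w^3 + 3.19*w^2 + 5.94*w - 1.17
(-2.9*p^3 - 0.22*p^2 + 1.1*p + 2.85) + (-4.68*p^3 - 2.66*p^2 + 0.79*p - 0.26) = -7.58*p^3 - 2.88*p^2 + 1.89*p + 2.59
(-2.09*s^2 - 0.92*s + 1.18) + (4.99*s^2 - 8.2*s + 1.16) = 2.9*s^2 - 9.12*s + 2.34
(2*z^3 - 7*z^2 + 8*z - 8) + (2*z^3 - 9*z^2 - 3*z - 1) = 4*z^3 - 16*z^2 + 5*z - 9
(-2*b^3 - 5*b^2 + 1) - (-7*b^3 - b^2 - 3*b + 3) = 5*b^3 - 4*b^2 + 3*b - 2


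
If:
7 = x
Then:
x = 7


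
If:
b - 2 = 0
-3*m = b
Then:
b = 2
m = -2/3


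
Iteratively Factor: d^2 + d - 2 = (d + 2)*(d - 1)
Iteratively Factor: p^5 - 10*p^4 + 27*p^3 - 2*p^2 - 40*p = (p + 1)*(p^4 - 11*p^3 + 38*p^2 - 40*p) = p*(p + 1)*(p^3 - 11*p^2 + 38*p - 40) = p*(p - 2)*(p + 1)*(p^2 - 9*p + 20) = p*(p - 5)*(p - 2)*(p + 1)*(p - 4)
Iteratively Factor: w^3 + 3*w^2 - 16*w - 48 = (w + 3)*(w^2 - 16) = (w + 3)*(w + 4)*(w - 4)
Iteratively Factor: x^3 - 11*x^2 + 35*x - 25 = (x - 5)*(x^2 - 6*x + 5) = (x - 5)^2*(x - 1)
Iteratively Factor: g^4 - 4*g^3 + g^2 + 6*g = (g + 1)*(g^3 - 5*g^2 + 6*g) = g*(g + 1)*(g^2 - 5*g + 6) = g*(g - 3)*(g + 1)*(g - 2)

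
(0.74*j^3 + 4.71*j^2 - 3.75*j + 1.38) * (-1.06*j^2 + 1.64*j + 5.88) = -0.7844*j^5 - 3.779*j^4 + 16.0506*j^3 + 20.082*j^2 - 19.7868*j + 8.1144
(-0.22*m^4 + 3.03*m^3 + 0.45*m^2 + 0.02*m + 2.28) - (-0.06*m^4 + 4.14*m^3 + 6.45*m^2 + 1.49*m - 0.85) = -0.16*m^4 - 1.11*m^3 - 6.0*m^2 - 1.47*m + 3.13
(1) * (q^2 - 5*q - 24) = q^2 - 5*q - 24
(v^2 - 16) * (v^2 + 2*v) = v^4 + 2*v^3 - 16*v^2 - 32*v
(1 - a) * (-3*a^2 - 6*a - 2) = 3*a^3 + 3*a^2 - 4*a - 2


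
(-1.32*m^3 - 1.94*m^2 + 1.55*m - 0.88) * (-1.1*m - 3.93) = 1.452*m^4 + 7.3216*m^3 + 5.9192*m^2 - 5.1235*m + 3.4584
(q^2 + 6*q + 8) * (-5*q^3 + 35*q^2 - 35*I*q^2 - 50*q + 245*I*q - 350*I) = -5*q^5 + 5*q^4 - 35*I*q^4 + 120*q^3 + 35*I*q^3 - 20*q^2 + 840*I*q^2 - 400*q - 140*I*q - 2800*I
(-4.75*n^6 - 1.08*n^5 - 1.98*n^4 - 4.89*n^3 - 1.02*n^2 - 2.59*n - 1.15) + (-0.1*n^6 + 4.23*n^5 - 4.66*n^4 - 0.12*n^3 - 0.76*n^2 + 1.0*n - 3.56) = -4.85*n^6 + 3.15*n^5 - 6.64*n^4 - 5.01*n^3 - 1.78*n^2 - 1.59*n - 4.71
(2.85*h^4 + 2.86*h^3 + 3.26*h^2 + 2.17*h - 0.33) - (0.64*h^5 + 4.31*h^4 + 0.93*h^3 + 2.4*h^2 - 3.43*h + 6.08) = -0.64*h^5 - 1.46*h^4 + 1.93*h^3 + 0.86*h^2 + 5.6*h - 6.41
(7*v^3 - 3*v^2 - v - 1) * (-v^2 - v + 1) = -7*v^5 - 4*v^4 + 11*v^3 - v^2 - 1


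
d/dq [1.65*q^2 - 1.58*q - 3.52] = 3.3*q - 1.58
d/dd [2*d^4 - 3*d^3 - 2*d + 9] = 8*d^3 - 9*d^2 - 2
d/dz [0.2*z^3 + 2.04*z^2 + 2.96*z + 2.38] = 0.6*z^2 + 4.08*z + 2.96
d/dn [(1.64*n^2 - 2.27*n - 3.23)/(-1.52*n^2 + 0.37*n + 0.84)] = (-2.8436*n^2 - 7.064*n - 0.7117)/(2.3104*n^4 - 1.1248*n^3 - 2.4167*n^2 + 0.6216*n + 0.7056)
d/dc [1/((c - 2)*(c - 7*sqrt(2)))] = ((2 - c)*(c - 7*sqrt(2))^2 + (-c + 7*sqrt(2))*(c - 2)^2)/((c - 2)^3*(c - 7*sqrt(2))^3)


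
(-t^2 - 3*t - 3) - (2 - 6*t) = -t^2 + 3*t - 5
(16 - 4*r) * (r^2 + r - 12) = -4*r^3 + 12*r^2 + 64*r - 192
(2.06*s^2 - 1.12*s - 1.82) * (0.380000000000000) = 0.7828*s^2 - 0.4256*s - 0.6916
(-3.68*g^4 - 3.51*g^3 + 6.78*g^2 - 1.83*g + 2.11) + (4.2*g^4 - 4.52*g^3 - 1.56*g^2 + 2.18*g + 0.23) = 0.52*g^4 - 8.03*g^3 + 5.22*g^2 + 0.35*g + 2.34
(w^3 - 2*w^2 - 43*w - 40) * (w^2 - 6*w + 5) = w^5 - 8*w^4 - 26*w^3 + 208*w^2 + 25*w - 200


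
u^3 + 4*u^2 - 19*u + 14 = (u - 2)*(u - 1)*(u + 7)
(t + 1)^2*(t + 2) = t^3 + 4*t^2 + 5*t + 2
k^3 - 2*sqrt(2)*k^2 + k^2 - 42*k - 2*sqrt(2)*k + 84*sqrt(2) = (k - 6)*(k + 7)*(k - 2*sqrt(2))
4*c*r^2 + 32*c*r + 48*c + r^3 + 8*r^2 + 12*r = (4*c + r)*(r + 2)*(r + 6)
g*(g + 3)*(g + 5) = g^3 + 8*g^2 + 15*g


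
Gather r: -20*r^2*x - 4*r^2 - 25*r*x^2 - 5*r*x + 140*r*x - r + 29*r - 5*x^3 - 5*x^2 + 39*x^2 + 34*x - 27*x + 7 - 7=r^2*(-20*x - 4) + r*(-25*x^2 + 135*x + 28) - 5*x^3 + 34*x^2 + 7*x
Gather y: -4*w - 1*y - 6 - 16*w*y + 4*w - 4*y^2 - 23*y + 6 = -4*y^2 + y*(-16*w - 24)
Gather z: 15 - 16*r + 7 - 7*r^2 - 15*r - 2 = -7*r^2 - 31*r + 20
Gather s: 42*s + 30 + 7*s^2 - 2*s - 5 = 7*s^2 + 40*s + 25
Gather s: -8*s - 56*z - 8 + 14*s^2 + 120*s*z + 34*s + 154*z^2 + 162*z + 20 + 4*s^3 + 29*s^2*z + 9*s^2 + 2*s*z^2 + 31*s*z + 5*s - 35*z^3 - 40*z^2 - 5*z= 4*s^3 + s^2*(29*z + 23) + s*(2*z^2 + 151*z + 31) - 35*z^3 + 114*z^2 + 101*z + 12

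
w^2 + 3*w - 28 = (w - 4)*(w + 7)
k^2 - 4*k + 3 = (k - 3)*(k - 1)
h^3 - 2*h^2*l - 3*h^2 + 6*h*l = h*(h - 3)*(h - 2*l)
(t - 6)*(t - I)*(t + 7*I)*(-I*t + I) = -I*t^4 + 6*t^3 + 7*I*t^3 - 42*t^2 - 13*I*t^2 + 36*t + 49*I*t - 42*I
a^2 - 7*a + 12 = (a - 4)*(a - 3)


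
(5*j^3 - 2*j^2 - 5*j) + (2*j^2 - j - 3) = 5*j^3 - 6*j - 3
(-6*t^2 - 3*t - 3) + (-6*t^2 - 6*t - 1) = -12*t^2 - 9*t - 4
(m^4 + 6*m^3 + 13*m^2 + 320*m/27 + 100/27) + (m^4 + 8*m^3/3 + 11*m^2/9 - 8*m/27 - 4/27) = 2*m^4 + 26*m^3/3 + 128*m^2/9 + 104*m/9 + 32/9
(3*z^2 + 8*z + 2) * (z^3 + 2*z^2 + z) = 3*z^5 + 14*z^4 + 21*z^3 + 12*z^2 + 2*z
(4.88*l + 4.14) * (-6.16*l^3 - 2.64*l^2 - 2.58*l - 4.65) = -30.0608*l^4 - 38.3856*l^3 - 23.52*l^2 - 33.3732*l - 19.251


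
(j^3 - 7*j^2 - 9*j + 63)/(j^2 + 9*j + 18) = (j^2 - 10*j + 21)/(j + 6)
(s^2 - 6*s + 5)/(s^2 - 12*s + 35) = (s - 1)/(s - 7)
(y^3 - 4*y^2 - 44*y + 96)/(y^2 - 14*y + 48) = (y^2 + 4*y - 12)/(y - 6)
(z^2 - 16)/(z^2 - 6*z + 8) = (z + 4)/(z - 2)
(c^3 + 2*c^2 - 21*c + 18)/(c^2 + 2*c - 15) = (c^2 + 5*c - 6)/(c + 5)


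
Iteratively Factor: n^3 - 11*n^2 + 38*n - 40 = (n - 5)*(n^2 - 6*n + 8) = (n - 5)*(n - 2)*(n - 4)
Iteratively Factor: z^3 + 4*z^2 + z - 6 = (z + 2)*(z^2 + 2*z - 3) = (z + 2)*(z + 3)*(z - 1)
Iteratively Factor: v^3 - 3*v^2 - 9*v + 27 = (v - 3)*(v^2 - 9) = (v - 3)^2*(v + 3)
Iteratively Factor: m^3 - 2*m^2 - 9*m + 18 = (m - 3)*(m^2 + m - 6) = (m - 3)*(m + 3)*(m - 2)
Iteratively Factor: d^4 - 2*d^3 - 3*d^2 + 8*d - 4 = (d - 2)*(d^3 - 3*d + 2) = (d - 2)*(d - 1)*(d^2 + d - 2) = (d - 2)*(d - 1)^2*(d + 2)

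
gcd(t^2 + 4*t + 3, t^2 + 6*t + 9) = t + 3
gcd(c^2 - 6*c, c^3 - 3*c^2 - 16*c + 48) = 1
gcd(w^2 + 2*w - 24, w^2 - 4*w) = w - 4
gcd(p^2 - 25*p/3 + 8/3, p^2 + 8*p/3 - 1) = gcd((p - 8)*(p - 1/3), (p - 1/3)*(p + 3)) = p - 1/3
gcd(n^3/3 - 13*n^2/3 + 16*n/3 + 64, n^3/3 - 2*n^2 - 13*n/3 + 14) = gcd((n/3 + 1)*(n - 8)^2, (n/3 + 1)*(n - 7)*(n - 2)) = n + 3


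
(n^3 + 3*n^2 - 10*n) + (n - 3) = n^3 + 3*n^2 - 9*n - 3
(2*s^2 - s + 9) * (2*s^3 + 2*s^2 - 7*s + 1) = 4*s^5 + 2*s^4 + 2*s^3 + 27*s^2 - 64*s + 9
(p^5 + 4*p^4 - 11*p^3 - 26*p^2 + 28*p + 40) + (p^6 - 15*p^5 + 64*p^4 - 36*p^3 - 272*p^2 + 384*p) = p^6 - 14*p^5 + 68*p^4 - 47*p^3 - 298*p^2 + 412*p + 40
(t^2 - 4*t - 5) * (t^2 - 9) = t^4 - 4*t^3 - 14*t^2 + 36*t + 45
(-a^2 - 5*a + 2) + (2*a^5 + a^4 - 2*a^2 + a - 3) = 2*a^5 + a^4 - 3*a^2 - 4*a - 1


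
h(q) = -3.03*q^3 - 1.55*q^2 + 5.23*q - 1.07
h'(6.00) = -340.61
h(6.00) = -679.97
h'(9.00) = -758.96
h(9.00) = -2288.42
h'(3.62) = -125.11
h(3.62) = -146.19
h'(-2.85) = -59.77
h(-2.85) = 41.58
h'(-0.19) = 5.49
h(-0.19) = -2.10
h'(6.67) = -419.85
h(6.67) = -934.27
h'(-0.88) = 0.92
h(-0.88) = -4.81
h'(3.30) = -103.99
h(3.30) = -109.58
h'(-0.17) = 5.49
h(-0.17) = -1.99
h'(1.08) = -8.72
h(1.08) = -1.05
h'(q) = -9.09*q^2 - 3.1*q + 5.23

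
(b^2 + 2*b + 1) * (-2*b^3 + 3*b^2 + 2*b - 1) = -2*b^5 - b^4 + 6*b^3 + 6*b^2 - 1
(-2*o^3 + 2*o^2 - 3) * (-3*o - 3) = 6*o^4 - 6*o^2 + 9*o + 9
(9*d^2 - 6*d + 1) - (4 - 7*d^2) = 16*d^2 - 6*d - 3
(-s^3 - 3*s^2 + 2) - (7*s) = -s^3 - 3*s^2 - 7*s + 2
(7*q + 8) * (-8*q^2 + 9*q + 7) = -56*q^3 - q^2 + 121*q + 56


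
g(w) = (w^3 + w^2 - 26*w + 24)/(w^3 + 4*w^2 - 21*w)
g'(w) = (-3*w^2 - 8*w + 21)*(w^3 + w^2 - 26*w + 24)/(w^3 + 4*w^2 - 21*w)^2 + (3*w^2 + 2*w - 26)/(w^3 + 4*w^2 - 21*w)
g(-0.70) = 2.60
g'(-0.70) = 2.41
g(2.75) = 2.86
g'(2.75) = 9.76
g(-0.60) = 2.88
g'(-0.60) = 3.25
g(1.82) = 0.74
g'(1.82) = 0.79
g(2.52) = 1.66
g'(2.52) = 2.80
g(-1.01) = 2.07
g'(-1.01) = 1.19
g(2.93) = 9.05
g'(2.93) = 122.59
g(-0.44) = 3.58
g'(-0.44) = 5.98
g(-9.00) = 1.81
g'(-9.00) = 0.33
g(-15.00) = 1.27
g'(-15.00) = 0.03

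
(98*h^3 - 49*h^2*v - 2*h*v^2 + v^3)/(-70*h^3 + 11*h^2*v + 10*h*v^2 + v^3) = (-7*h + v)/(5*h + v)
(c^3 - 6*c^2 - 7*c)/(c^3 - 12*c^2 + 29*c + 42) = c/(c - 6)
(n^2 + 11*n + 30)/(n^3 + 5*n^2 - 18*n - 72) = (n + 5)/(n^2 - n - 12)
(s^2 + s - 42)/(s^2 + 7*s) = (s - 6)/s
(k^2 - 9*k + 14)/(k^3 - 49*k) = (k - 2)/(k*(k + 7))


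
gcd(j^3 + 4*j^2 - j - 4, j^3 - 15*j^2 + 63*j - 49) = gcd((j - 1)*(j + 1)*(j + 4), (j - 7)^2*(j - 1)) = j - 1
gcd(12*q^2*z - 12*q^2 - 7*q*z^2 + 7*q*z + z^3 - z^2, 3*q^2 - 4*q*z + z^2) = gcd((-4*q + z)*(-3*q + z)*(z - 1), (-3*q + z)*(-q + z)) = -3*q + z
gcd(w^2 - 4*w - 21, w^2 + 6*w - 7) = 1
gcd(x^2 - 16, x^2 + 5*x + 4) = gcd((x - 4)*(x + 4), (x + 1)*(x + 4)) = x + 4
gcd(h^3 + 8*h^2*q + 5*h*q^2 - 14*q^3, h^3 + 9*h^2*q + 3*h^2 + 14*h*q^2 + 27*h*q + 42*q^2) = h^2 + 9*h*q + 14*q^2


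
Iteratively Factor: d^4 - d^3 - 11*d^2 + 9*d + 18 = (d + 1)*(d^3 - 2*d^2 - 9*d + 18) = (d - 2)*(d + 1)*(d^2 - 9) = (d - 2)*(d + 1)*(d + 3)*(d - 3)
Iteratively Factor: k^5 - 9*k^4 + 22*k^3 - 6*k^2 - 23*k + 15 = (k + 1)*(k^4 - 10*k^3 + 32*k^2 - 38*k + 15) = (k - 5)*(k + 1)*(k^3 - 5*k^2 + 7*k - 3) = (k - 5)*(k - 3)*(k + 1)*(k^2 - 2*k + 1) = (k - 5)*(k - 3)*(k - 1)*(k + 1)*(k - 1)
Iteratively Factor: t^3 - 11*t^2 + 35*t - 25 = (t - 5)*(t^2 - 6*t + 5) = (t - 5)^2*(t - 1)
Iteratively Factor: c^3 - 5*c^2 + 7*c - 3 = (c - 3)*(c^2 - 2*c + 1) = (c - 3)*(c - 1)*(c - 1)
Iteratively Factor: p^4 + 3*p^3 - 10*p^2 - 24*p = (p + 4)*(p^3 - p^2 - 6*p) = p*(p + 4)*(p^2 - p - 6) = p*(p + 2)*(p + 4)*(p - 3)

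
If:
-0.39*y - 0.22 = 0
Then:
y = -0.56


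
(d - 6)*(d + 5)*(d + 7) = d^3 + 6*d^2 - 37*d - 210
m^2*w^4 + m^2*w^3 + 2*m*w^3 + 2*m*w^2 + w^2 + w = w*(w + 1)*(m*w + 1)^2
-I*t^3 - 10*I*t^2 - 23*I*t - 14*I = (t + 2)*(t + 7)*(-I*t - I)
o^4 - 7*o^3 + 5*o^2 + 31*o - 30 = (o - 5)*(o - 3)*(o - 1)*(o + 2)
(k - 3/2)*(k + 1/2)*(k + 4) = k^3 + 3*k^2 - 19*k/4 - 3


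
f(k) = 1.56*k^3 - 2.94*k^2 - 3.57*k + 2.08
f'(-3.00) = 56.19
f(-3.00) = -55.79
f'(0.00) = -3.57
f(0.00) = 2.08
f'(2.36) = 8.62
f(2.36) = -2.21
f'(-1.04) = 7.61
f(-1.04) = 0.86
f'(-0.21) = -2.13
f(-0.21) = 2.69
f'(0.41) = -5.19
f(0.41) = 0.23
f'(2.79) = 16.45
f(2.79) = 3.11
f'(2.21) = 6.29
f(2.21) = -3.33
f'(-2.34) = 35.82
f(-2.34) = -25.65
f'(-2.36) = 36.37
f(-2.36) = -26.37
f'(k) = 4.68*k^2 - 5.88*k - 3.57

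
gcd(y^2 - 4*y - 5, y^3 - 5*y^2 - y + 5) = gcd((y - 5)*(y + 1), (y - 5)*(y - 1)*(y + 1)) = y^2 - 4*y - 5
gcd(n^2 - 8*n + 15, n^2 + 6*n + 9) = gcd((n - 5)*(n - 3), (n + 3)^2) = 1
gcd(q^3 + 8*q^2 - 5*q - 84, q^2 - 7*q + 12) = q - 3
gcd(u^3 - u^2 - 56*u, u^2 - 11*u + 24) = u - 8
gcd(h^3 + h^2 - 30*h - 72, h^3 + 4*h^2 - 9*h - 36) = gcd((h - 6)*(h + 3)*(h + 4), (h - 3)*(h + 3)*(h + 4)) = h^2 + 7*h + 12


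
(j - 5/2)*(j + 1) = j^2 - 3*j/2 - 5/2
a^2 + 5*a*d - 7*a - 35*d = (a - 7)*(a + 5*d)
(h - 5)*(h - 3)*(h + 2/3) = h^3 - 22*h^2/3 + 29*h/3 + 10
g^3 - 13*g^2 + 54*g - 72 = (g - 6)*(g - 4)*(g - 3)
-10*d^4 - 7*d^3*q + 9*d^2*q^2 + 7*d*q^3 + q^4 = (-d + q)*(d + q)*(2*d + q)*(5*d + q)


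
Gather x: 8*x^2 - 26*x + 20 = 8*x^2 - 26*x + 20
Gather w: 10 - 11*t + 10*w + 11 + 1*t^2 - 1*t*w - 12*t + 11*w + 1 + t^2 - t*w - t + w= 2*t^2 - 24*t + w*(22 - 2*t) + 22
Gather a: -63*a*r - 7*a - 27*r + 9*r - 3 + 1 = a*(-63*r - 7) - 18*r - 2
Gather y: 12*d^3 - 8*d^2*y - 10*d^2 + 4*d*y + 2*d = 12*d^3 - 10*d^2 + 2*d + y*(-8*d^2 + 4*d)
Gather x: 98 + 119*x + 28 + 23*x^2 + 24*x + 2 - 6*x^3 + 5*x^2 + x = -6*x^3 + 28*x^2 + 144*x + 128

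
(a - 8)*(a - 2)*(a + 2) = a^3 - 8*a^2 - 4*a + 32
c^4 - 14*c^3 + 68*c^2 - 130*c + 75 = (c - 5)^2*(c - 3)*(c - 1)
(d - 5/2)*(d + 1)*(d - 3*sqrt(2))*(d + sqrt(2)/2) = d^4 - 5*sqrt(2)*d^3/2 - 3*d^3/2 - 11*d^2/2 + 15*sqrt(2)*d^2/4 + 9*d/2 + 25*sqrt(2)*d/4 + 15/2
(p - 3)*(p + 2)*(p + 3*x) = p^3 + 3*p^2*x - p^2 - 3*p*x - 6*p - 18*x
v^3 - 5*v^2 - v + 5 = (v - 5)*(v - 1)*(v + 1)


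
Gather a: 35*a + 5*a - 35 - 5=40*a - 40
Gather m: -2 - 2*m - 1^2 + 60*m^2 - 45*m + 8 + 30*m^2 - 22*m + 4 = 90*m^2 - 69*m + 9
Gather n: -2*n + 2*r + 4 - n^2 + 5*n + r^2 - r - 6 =-n^2 + 3*n + r^2 + r - 2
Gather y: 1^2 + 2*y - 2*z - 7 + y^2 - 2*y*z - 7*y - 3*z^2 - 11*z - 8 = y^2 + y*(-2*z - 5) - 3*z^2 - 13*z - 14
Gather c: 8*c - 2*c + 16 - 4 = 6*c + 12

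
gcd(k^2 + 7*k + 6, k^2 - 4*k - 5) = k + 1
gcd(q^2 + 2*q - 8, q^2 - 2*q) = q - 2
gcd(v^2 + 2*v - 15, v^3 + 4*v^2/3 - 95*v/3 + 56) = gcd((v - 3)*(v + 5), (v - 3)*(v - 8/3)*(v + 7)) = v - 3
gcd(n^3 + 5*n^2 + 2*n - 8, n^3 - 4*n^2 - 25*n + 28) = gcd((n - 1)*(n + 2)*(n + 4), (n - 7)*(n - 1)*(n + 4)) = n^2 + 3*n - 4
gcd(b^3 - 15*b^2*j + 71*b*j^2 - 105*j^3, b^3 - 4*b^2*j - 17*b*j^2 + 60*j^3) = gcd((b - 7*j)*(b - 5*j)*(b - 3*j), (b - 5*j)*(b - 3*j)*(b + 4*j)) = b^2 - 8*b*j + 15*j^2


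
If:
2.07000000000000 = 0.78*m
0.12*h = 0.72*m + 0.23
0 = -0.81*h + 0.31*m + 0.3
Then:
No Solution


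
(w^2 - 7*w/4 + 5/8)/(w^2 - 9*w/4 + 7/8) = (4*w - 5)/(4*w - 7)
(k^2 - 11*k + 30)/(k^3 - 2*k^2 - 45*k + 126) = (k - 5)/(k^2 + 4*k - 21)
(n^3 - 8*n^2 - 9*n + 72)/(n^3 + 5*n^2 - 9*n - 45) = (n - 8)/(n + 5)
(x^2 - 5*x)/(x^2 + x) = (x - 5)/(x + 1)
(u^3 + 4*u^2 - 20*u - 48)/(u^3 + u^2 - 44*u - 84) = (u - 4)/(u - 7)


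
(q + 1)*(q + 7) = q^2 + 8*q + 7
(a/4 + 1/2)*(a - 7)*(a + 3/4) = a^3/4 - 17*a^2/16 - 71*a/16 - 21/8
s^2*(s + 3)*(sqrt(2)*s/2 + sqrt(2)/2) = sqrt(2)*s^4/2 + 2*sqrt(2)*s^3 + 3*sqrt(2)*s^2/2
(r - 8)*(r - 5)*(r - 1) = r^3 - 14*r^2 + 53*r - 40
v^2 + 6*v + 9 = (v + 3)^2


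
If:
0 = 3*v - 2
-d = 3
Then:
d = -3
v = 2/3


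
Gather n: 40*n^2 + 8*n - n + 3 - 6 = 40*n^2 + 7*n - 3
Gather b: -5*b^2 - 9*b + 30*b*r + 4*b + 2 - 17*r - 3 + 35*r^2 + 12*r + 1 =-5*b^2 + b*(30*r - 5) + 35*r^2 - 5*r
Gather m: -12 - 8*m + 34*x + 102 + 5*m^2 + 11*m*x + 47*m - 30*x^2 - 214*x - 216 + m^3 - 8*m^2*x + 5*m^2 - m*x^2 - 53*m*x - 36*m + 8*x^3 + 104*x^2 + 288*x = m^3 + m^2*(10 - 8*x) + m*(-x^2 - 42*x + 3) + 8*x^3 + 74*x^2 + 108*x - 126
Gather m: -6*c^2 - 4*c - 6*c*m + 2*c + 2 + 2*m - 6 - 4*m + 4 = -6*c^2 - 2*c + m*(-6*c - 2)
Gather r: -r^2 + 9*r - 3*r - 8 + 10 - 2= -r^2 + 6*r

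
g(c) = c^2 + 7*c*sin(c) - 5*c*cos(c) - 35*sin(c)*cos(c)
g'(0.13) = -36.63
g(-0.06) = 2.42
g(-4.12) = -2.24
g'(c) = 5*c*sin(c) + 7*c*cos(c) + 2*c + 35*sin(c)^2 + 7*sin(c) - 35*cos(c)^2 - 5*cos(c)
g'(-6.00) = -93.09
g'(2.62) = -13.93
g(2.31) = 42.49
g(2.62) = 42.48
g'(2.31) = 14.03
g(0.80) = -15.62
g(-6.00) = 43.68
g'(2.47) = -0.54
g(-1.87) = 3.39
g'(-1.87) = 32.76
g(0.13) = -5.01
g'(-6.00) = -93.09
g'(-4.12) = 12.55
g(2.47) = 43.58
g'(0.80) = 10.93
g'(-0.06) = -40.68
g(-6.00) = 43.68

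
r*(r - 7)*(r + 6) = r^3 - r^2 - 42*r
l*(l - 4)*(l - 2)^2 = l^4 - 8*l^3 + 20*l^2 - 16*l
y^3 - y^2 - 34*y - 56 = (y - 7)*(y + 2)*(y + 4)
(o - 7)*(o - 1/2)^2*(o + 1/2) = o^4 - 15*o^3/2 + 13*o^2/4 + 15*o/8 - 7/8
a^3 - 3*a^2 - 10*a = a*(a - 5)*(a + 2)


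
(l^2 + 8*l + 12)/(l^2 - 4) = (l + 6)/(l - 2)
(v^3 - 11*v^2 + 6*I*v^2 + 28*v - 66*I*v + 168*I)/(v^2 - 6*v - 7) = (v^2 + v*(-4 + 6*I) - 24*I)/(v + 1)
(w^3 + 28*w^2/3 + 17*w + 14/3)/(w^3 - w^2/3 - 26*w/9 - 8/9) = 3*(w^2 + 9*w + 14)/(3*w^2 - 2*w - 8)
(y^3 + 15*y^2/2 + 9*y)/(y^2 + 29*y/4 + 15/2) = 2*y*(2*y + 3)/(4*y + 5)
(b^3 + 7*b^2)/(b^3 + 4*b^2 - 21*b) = b/(b - 3)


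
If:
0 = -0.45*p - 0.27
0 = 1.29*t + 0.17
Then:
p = -0.60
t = -0.13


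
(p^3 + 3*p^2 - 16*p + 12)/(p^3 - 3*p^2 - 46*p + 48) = (p - 2)/(p - 8)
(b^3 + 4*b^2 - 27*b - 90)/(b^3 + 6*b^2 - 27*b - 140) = (b^2 + 9*b + 18)/(b^2 + 11*b + 28)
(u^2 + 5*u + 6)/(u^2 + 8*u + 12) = (u + 3)/(u + 6)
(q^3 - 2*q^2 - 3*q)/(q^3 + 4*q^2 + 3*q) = (q - 3)/(q + 3)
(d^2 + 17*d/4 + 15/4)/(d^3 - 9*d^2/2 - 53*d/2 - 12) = (4*d + 5)/(2*(2*d^2 - 15*d - 8))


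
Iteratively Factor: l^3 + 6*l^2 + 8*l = (l + 2)*(l^2 + 4*l) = (l + 2)*(l + 4)*(l)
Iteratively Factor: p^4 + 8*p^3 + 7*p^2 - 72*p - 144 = (p + 4)*(p^3 + 4*p^2 - 9*p - 36) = (p + 4)^2*(p^2 - 9) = (p - 3)*(p + 4)^2*(p + 3)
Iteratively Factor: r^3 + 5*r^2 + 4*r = (r)*(r^2 + 5*r + 4) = r*(r + 1)*(r + 4)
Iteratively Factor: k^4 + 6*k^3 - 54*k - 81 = (k + 3)*(k^3 + 3*k^2 - 9*k - 27) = (k - 3)*(k + 3)*(k^2 + 6*k + 9) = (k - 3)*(k + 3)^2*(k + 3)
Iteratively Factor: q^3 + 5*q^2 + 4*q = (q + 1)*(q^2 + 4*q) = q*(q + 1)*(q + 4)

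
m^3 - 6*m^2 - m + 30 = (m - 5)*(m - 3)*(m + 2)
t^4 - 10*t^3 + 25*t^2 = t^2*(t - 5)^2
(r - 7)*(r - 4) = r^2 - 11*r + 28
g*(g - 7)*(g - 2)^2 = g^4 - 11*g^3 + 32*g^2 - 28*g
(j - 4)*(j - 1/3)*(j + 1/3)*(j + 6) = j^4 + 2*j^3 - 217*j^2/9 - 2*j/9 + 8/3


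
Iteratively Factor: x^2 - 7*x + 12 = (x - 4)*(x - 3)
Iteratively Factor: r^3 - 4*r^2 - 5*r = (r)*(r^2 - 4*r - 5) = r*(r - 5)*(r + 1)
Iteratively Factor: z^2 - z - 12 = (z + 3)*(z - 4)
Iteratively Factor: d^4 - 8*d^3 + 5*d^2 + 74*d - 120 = (d - 5)*(d^3 - 3*d^2 - 10*d + 24) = (d - 5)*(d - 2)*(d^2 - d - 12) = (d - 5)*(d - 4)*(d - 2)*(d + 3)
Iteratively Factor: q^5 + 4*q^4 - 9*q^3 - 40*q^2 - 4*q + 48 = (q + 2)*(q^4 + 2*q^3 - 13*q^2 - 14*q + 24) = (q + 2)*(q + 4)*(q^3 - 2*q^2 - 5*q + 6) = (q - 3)*(q + 2)*(q + 4)*(q^2 + q - 2) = (q - 3)*(q - 1)*(q + 2)*(q + 4)*(q + 2)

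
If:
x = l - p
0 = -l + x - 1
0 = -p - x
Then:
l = 0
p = -1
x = 1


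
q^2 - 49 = (q - 7)*(q + 7)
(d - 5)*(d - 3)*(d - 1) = d^3 - 9*d^2 + 23*d - 15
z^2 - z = z*(z - 1)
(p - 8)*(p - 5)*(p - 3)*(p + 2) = p^4 - 14*p^3 + 47*p^2 + 38*p - 240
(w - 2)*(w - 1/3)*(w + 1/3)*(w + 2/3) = w^4 - 4*w^3/3 - 13*w^2/9 + 4*w/27 + 4/27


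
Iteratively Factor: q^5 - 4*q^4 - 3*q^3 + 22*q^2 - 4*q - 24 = (q - 2)*(q^4 - 2*q^3 - 7*q^2 + 8*q + 12) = (q - 2)*(q + 1)*(q^3 - 3*q^2 - 4*q + 12) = (q - 2)^2*(q + 1)*(q^2 - q - 6) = (q - 2)^2*(q + 1)*(q + 2)*(q - 3)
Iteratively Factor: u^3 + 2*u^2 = (u)*(u^2 + 2*u) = u*(u + 2)*(u)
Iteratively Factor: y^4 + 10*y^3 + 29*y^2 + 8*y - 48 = (y + 3)*(y^3 + 7*y^2 + 8*y - 16) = (y - 1)*(y + 3)*(y^2 + 8*y + 16) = (y - 1)*(y + 3)*(y + 4)*(y + 4)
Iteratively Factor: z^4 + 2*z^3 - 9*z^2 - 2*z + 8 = (z + 1)*(z^3 + z^2 - 10*z + 8) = (z - 2)*(z + 1)*(z^2 + 3*z - 4) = (z - 2)*(z + 1)*(z + 4)*(z - 1)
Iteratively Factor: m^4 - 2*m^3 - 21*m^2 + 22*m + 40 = (m - 2)*(m^3 - 21*m - 20) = (m - 2)*(m + 1)*(m^2 - m - 20) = (m - 2)*(m + 1)*(m + 4)*(m - 5)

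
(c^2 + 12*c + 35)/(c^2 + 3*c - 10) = (c + 7)/(c - 2)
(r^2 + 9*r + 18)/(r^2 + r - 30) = (r + 3)/(r - 5)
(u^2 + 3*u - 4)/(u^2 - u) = (u + 4)/u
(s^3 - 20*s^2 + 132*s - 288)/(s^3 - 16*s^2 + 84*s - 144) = (s - 8)/(s - 4)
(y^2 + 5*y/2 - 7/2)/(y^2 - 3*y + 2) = (y + 7/2)/(y - 2)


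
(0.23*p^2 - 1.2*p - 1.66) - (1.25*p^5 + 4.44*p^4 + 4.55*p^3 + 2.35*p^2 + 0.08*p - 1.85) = -1.25*p^5 - 4.44*p^4 - 4.55*p^3 - 2.12*p^2 - 1.28*p + 0.19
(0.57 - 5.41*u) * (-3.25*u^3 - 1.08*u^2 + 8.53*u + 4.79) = 17.5825*u^4 + 3.9903*u^3 - 46.7629*u^2 - 21.0518*u + 2.7303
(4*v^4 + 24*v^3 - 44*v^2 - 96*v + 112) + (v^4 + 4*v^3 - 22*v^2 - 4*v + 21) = 5*v^4 + 28*v^3 - 66*v^2 - 100*v + 133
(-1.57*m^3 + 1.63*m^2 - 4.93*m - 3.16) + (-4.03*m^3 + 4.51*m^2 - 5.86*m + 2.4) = -5.6*m^3 + 6.14*m^2 - 10.79*m - 0.76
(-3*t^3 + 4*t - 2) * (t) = -3*t^4 + 4*t^2 - 2*t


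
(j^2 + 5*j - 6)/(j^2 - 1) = (j + 6)/(j + 1)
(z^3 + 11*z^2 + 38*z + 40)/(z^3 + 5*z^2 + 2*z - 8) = (z + 5)/(z - 1)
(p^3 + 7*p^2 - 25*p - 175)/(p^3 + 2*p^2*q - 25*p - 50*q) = (p + 7)/(p + 2*q)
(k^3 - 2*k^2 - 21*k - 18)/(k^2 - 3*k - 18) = k + 1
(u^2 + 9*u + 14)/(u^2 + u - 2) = (u + 7)/(u - 1)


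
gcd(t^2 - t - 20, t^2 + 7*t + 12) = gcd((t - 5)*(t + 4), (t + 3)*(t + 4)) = t + 4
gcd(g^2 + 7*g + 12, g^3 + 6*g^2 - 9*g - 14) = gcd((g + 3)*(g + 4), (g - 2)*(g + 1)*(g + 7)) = 1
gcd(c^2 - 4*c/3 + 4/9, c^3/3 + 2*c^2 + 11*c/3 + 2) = 1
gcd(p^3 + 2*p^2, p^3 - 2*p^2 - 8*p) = p^2 + 2*p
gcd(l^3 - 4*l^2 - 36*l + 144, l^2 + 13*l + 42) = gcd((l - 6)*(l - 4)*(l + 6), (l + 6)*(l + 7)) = l + 6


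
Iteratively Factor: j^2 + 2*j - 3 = (j - 1)*(j + 3)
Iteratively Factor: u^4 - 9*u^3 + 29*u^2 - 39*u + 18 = (u - 3)*(u^3 - 6*u^2 + 11*u - 6) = (u - 3)*(u - 1)*(u^2 - 5*u + 6) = (u - 3)^2*(u - 1)*(u - 2)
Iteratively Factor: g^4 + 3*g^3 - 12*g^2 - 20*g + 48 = (g - 2)*(g^3 + 5*g^2 - 2*g - 24) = (g - 2)^2*(g^2 + 7*g + 12) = (g - 2)^2*(g + 3)*(g + 4)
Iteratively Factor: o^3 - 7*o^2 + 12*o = (o - 3)*(o^2 - 4*o) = o*(o - 3)*(o - 4)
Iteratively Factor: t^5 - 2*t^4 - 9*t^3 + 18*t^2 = (t + 3)*(t^4 - 5*t^3 + 6*t^2) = (t - 2)*(t + 3)*(t^3 - 3*t^2) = (t - 3)*(t - 2)*(t + 3)*(t^2) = t*(t - 3)*(t - 2)*(t + 3)*(t)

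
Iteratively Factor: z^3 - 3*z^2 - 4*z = (z - 4)*(z^2 + z) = z*(z - 4)*(z + 1)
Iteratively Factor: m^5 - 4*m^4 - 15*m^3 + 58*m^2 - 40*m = (m - 2)*(m^4 - 2*m^3 - 19*m^2 + 20*m) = m*(m - 2)*(m^3 - 2*m^2 - 19*m + 20) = m*(m - 2)*(m - 1)*(m^2 - m - 20) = m*(m - 5)*(m - 2)*(m - 1)*(m + 4)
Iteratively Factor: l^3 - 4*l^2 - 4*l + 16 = (l - 2)*(l^2 - 2*l - 8) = (l - 2)*(l + 2)*(l - 4)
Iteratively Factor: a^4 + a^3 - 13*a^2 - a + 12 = (a + 4)*(a^3 - 3*a^2 - a + 3) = (a + 1)*(a + 4)*(a^2 - 4*a + 3) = (a - 1)*(a + 1)*(a + 4)*(a - 3)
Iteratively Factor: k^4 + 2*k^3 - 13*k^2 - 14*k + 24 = (k - 3)*(k^3 + 5*k^2 + 2*k - 8) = (k - 3)*(k + 4)*(k^2 + k - 2) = (k - 3)*(k + 2)*(k + 4)*(k - 1)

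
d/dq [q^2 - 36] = 2*q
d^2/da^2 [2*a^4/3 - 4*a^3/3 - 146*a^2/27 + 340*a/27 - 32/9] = 8*a^2 - 8*a - 292/27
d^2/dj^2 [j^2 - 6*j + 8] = 2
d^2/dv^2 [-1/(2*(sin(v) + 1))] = (sin(v) - 2)/(2*(sin(v) + 1)^2)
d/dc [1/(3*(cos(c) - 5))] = sin(c)/(3*(cos(c) - 5)^2)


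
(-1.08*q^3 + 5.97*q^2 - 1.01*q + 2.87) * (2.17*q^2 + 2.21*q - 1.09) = -2.3436*q^5 + 10.5681*q^4 + 12.1792*q^3 - 2.5115*q^2 + 7.4436*q - 3.1283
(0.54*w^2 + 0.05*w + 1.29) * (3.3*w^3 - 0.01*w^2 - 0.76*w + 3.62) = 1.782*w^5 + 0.1596*w^4 + 3.8461*w^3 + 1.9039*w^2 - 0.7994*w + 4.6698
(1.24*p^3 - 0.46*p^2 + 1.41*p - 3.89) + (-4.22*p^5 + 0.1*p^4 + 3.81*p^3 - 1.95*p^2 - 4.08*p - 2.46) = -4.22*p^5 + 0.1*p^4 + 5.05*p^3 - 2.41*p^2 - 2.67*p - 6.35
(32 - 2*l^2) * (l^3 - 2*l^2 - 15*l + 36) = -2*l^5 + 4*l^4 + 62*l^3 - 136*l^2 - 480*l + 1152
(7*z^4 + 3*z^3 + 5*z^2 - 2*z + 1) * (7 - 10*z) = -70*z^5 + 19*z^4 - 29*z^3 + 55*z^2 - 24*z + 7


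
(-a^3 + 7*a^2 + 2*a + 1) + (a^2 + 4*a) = -a^3 + 8*a^2 + 6*a + 1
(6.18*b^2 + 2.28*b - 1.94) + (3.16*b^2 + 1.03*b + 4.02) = 9.34*b^2 + 3.31*b + 2.08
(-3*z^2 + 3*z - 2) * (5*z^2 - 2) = -15*z^4 + 15*z^3 - 4*z^2 - 6*z + 4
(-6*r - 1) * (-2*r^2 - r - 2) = 12*r^3 + 8*r^2 + 13*r + 2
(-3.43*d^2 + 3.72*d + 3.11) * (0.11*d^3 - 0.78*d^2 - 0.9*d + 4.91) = -0.3773*d^5 + 3.0846*d^4 + 0.5275*d^3 - 22.6151*d^2 + 15.4662*d + 15.2701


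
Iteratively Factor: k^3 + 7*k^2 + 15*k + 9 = (k + 1)*(k^2 + 6*k + 9) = (k + 1)*(k + 3)*(k + 3)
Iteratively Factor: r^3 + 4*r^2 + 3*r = (r + 1)*(r^2 + 3*r) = r*(r + 1)*(r + 3)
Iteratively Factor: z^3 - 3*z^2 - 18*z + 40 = (z - 5)*(z^2 + 2*z - 8) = (z - 5)*(z + 4)*(z - 2)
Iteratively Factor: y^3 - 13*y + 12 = (y + 4)*(y^2 - 4*y + 3) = (y - 3)*(y + 4)*(y - 1)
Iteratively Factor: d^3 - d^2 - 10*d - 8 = (d + 1)*(d^2 - 2*d - 8) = (d - 4)*(d + 1)*(d + 2)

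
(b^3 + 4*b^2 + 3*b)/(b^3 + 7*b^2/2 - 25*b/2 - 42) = 2*b*(b + 1)/(2*b^2 + b - 28)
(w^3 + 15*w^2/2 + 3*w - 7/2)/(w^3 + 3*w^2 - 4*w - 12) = (2*w^3 + 15*w^2 + 6*w - 7)/(2*(w^3 + 3*w^2 - 4*w - 12))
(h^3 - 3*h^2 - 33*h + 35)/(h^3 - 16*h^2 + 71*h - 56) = (h + 5)/(h - 8)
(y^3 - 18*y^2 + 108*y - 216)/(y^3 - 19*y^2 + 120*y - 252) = (y - 6)/(y - 7)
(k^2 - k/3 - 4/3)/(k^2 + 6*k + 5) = (k - 4/3)/(k + 5)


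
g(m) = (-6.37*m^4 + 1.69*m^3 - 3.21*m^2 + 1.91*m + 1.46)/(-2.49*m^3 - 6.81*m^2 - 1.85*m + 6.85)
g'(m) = (7.47*m^2 + 13.62*m + 1.85)*(-6.37*m^4 + 1.69*m^3 - 3.21*m^2 + 1.91*m + 1.46)/(-2.49*m^3 - 6.81*m^2 - 1.85*m + 6.85)^2 + (-25.48*m^3 + 5.07*m^2 - 6.42*m + 1.91)/(-2.49*m^3 - 6.81*m^2 - 1.85*m + 6.85) = (15.8613*m^6 + 86.7594*m^5 + 15.8517*m^4 - 171.2792*m^3 + 64.5813*m^2 - 24.0918*m + 15.7845)/(6.2001*m^6 + 33.9138*m^5 + 55.5891*m^4 - 8.916*m^3 - 89.8745*m^2 - 25.345*m + 46.9225)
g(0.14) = 0.26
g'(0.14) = 0.32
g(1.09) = 1.09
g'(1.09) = 0.64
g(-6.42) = -28.75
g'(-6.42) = 1.52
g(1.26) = 1.23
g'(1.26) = 0.98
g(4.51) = 6.88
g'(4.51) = 2.12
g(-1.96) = -39.61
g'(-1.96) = 23.91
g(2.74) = 3.40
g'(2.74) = 1.77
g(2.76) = 3.43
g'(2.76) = 1.78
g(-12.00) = -40.43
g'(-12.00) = 2.35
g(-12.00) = -40.43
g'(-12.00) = 2.35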